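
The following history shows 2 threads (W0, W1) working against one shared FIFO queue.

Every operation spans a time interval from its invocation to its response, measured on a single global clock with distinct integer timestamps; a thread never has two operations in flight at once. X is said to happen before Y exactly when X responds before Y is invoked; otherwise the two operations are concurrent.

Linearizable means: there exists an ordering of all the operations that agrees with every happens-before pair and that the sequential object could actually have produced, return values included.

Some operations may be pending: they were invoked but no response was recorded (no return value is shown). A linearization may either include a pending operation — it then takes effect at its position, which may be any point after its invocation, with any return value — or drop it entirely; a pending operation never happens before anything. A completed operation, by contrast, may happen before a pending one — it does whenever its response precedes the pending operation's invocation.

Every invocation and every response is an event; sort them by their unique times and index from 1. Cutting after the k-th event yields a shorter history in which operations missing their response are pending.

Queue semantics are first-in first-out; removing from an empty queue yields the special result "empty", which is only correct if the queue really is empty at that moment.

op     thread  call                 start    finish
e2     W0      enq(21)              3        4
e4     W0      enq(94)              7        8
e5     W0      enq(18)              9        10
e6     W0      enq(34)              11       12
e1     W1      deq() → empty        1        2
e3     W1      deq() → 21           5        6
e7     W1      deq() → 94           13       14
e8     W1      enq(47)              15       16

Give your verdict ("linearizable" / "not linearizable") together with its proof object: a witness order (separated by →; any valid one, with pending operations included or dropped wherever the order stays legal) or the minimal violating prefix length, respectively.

step 1: e1 deq() → empty — queue <>
step 2: e2 enq(21) — queue <21>
step 3: e3 deq() → 21 — queue <>
step 4: e4 enq(94) — queue <94>
step 5: e5 enq(18) — queue <94,18>
step 6: e6 enq(34) — queue <94,18,34>
step 7: e7 deq() → 94 — queue <18,34>
step 8: e8 enq(47) — queue <18,34,47>

linearizable — witness: e1 → e2 → e3 → e4 → e5 → e6 → e7 → e8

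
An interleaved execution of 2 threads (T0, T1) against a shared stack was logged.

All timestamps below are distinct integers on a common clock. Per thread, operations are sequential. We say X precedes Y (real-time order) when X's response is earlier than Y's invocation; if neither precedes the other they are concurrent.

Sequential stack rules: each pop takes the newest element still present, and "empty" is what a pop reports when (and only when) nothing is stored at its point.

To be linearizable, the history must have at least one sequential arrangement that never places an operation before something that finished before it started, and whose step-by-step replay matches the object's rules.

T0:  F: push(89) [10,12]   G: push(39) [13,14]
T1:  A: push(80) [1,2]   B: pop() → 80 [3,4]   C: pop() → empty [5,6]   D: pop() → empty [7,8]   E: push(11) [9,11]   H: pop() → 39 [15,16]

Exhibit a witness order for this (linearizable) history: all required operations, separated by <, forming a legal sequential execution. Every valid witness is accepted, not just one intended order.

A < B < C < D < E < F < G < H

after step 1 (A push(80)): stack <80>
after step 2 (B pop() → 80): stack <>
after step 3 (C pop() → empty): stack <>
after step 4 (D pop() → empty): stack <>
after step 5 (E push(11)): stack <11>
after step 6 (F push(89)): stack <11,89>
after step 7 (G push(39)): stack <11,89,39>
after step 8 (H pop() → 39): stack <11,89>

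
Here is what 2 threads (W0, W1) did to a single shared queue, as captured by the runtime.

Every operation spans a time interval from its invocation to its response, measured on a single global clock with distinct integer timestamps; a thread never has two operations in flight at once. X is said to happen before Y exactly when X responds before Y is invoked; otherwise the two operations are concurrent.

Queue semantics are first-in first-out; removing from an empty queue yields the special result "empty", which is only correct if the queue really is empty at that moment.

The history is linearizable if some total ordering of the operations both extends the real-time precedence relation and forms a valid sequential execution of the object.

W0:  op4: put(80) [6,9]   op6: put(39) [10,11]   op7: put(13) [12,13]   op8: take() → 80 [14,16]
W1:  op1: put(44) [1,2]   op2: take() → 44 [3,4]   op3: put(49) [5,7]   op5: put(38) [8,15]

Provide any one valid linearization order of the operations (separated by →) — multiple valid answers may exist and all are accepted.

op1 → op2 → op4 → op3 → op5 → op6 → op7 → op8

step 1: op1 put(44) — queue <44>
step 2: op2 take() → 44 — queue <>
step 3: op4 put(80) — queue <80>
step 4: op3 put(49) — queue <80,49>
step 5: op5 put(38) — queue <80,49,38>
step 6: op6 put(39) — queue <80,49,38,39>
step 7: op7 put(13) — queue <80,49,38,39,13>
step 8: op8 take() → 80 — queue <49,38,39,13>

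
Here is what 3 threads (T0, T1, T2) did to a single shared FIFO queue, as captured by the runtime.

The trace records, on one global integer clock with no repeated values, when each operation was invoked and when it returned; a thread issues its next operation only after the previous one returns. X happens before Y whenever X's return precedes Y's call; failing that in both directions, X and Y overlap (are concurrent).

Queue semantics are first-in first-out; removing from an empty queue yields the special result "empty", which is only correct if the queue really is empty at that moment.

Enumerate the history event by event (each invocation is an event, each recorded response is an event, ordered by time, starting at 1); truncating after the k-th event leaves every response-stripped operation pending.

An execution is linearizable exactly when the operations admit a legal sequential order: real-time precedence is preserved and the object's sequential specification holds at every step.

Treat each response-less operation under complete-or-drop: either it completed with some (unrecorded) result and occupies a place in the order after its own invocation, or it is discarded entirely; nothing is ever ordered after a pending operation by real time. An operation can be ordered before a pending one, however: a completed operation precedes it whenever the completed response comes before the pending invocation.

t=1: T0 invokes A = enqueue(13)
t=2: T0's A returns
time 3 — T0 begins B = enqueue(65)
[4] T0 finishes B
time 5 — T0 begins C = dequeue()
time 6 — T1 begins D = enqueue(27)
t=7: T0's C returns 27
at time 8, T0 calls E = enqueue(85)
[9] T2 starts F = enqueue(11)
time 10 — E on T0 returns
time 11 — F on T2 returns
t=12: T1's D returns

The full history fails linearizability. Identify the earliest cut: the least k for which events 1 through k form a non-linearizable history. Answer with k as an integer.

one valid order for events 1..6 is A, B:
after step 1 (A enqueue(13)): queue <13>
after step 2 (B enqueue(65)): queue <13,65>
with event 7 included (C responding at time 7), all real-time-consistent orders fail
every completion of the 1 pending operation (D) was checked; none linearizes
for example A, B, C (pending dropped) fails at step 3: C dequeue() → 27 is not legal there

7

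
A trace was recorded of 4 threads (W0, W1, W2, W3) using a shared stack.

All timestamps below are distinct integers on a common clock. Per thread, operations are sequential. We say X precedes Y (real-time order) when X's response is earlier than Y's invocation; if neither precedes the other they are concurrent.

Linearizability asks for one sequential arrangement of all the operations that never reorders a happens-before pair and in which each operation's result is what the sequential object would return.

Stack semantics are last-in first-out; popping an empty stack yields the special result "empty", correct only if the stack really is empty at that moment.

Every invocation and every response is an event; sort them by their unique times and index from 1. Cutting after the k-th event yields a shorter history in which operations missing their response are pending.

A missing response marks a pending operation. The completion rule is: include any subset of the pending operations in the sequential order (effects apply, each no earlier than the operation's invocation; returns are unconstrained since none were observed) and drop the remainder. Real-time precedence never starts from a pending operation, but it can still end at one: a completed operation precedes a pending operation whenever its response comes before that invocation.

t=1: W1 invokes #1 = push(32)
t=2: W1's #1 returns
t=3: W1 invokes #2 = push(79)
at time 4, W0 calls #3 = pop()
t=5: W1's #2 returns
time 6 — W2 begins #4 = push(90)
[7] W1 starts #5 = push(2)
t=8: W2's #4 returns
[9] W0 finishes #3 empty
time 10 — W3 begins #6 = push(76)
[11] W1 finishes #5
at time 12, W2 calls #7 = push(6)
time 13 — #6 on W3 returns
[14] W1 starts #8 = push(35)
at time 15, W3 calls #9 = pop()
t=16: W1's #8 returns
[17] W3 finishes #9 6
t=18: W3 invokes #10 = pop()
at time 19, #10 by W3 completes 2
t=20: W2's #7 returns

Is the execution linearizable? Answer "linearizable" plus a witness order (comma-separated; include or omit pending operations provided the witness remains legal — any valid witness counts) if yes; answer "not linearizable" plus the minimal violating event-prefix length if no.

the violation lands at event 9, #3's response at time 9: events 1..8 linearize, events 1..9 do not
checked exhaustively: 3 real-time-consistent orders of 4 completed operations, zero legal stack replays
include/drop combinations of the 1 pending operation (#5) were all tried; none helps
one such order, #1, #2, #3, #4 (pending dropped), breaks at step 3 where #3 pop() → empty is illegal
one such order, #1, #2, #4, #3 (pending dropped), breaks at step 4 where #3 pop() → empty is illegal

not linearizable — minimal violating prefix: 9 events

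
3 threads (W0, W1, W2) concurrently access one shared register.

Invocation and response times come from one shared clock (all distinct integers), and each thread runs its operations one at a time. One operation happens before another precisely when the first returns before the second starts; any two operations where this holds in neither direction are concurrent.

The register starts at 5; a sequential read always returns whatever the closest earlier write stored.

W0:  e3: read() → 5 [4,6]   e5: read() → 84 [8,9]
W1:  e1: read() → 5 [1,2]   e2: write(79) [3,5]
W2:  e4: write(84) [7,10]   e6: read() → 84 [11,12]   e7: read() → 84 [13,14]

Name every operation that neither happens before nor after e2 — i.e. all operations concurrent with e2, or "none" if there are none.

e3

e2 spans [3,5]: anything still running between times 3 and 5 counts as concurrent
e1 [1,2]: before
e3 [4,6]: concurrent
e4 [7,10]: after
e5 [8,9]: after
e6 [11,12]: after
e7 [13,14]: after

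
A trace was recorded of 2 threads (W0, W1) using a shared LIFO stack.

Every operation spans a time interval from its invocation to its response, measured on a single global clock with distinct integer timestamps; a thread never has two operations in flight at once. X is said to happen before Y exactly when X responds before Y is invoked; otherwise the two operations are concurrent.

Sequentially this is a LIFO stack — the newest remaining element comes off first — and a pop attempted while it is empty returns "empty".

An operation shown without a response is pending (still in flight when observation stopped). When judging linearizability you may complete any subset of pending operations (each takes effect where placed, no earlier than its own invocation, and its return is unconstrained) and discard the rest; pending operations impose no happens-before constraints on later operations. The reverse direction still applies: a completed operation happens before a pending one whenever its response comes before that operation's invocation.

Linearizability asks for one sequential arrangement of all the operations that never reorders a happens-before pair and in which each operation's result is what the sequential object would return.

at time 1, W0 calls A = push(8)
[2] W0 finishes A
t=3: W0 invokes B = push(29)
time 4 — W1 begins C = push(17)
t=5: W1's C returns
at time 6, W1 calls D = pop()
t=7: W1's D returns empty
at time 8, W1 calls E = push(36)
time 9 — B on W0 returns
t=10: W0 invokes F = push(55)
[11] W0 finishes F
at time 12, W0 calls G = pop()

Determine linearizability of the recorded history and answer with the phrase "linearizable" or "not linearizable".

through event 6 a valid linearization exists; event 7 (D responding at time 7) ends that
a single order respects real time; the 3 completed LIFO stack operations fail replay along it
no completion choice of the 1 pending operation (B) rescues it — every subset was tried
e.g. A, C, D (pending dropped): illegal at step 3, since D pop() → empty cannot apply there

not linearizable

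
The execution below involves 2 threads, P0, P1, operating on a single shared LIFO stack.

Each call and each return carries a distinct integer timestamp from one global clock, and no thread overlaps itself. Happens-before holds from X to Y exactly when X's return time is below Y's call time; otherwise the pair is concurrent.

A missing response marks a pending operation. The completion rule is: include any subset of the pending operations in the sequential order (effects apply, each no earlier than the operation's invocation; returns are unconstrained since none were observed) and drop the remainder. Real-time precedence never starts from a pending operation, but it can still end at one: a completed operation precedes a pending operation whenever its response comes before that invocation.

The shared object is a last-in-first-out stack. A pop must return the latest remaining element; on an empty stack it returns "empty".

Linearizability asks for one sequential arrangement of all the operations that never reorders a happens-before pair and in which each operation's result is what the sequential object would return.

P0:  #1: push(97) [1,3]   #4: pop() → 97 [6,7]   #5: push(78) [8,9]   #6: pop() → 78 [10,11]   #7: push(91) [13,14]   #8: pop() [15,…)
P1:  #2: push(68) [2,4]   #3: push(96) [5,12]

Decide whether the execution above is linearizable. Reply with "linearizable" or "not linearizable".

linearizable

a witness: #2, #1, #4, #3, #5, #6, #7
step 1: #2 push(68) — stack <68>
step 2: #1 push(97) — stack <68,97>
step 3: #4 pop() → 97 — stack <68>
step 4: #3 push(96) — stack <68,96>
step 5: #5 push(78) — stack <68,96,78>
step 6: #6 pop() → 78 — stack <68,96>
step 7: #7 push(91) — stack <68,96,91>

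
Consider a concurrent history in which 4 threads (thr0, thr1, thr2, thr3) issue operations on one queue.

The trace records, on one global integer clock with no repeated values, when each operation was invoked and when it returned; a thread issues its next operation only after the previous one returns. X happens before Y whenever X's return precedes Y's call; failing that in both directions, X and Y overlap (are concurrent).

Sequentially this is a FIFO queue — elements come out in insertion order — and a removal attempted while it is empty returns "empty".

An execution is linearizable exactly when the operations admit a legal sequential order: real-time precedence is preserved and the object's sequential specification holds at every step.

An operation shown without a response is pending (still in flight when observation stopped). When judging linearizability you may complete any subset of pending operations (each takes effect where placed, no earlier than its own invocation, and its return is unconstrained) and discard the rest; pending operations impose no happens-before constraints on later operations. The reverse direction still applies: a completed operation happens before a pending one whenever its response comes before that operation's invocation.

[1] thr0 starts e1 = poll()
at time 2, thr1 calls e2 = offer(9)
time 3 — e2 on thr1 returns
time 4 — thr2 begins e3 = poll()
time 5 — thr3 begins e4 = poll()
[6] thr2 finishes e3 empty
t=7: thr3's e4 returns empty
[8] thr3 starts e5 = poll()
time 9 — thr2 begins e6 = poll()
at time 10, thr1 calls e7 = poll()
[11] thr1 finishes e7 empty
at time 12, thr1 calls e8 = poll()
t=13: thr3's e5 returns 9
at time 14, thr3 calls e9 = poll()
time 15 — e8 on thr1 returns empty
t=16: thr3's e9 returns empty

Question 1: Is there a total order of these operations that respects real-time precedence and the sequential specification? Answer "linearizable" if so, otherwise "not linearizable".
cut after 12 events: linearizable; cut after 13 events (e5 responds, time 13): not linearizable
checked exhaustively: 4 real-time-consistent orders of 5 completed operations, zero legal queue replays
no completion choice of the 3 pending operations (e1, e6, e8) rescues it — every subset was tried
for example e2, e3, e4, e5, e7 (pending dropped) fails at step 2: e3 poll() → empty is not legal there
for example e2, e3, e4, e7, e5 (pending dropped) fails at step 2: e3 poll() → empty is not legal there

not linearizable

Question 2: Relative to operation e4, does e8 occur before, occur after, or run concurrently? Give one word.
Answer: after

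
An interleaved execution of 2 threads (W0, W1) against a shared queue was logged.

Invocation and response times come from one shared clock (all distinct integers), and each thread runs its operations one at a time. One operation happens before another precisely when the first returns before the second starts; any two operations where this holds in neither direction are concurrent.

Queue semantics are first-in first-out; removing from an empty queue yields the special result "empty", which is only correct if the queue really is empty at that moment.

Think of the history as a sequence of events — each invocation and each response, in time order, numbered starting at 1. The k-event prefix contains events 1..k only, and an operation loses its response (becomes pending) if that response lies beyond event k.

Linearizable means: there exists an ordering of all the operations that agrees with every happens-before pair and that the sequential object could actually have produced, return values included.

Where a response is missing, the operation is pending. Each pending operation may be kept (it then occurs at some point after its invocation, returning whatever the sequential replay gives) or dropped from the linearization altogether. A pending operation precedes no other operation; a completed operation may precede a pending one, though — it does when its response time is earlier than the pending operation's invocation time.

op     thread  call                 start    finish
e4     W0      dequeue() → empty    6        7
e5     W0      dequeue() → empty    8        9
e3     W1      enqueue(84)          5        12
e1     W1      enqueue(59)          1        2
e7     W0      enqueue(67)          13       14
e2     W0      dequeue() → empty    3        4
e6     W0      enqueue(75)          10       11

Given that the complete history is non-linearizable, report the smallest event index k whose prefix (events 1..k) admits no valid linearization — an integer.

events 1..3 are linearizable; a witness order is e1:
after step 1 (e1 enqueue(59)): queue <59>
at event 4 (e2's time-4 response) nothing linearizes any more
one such order, e1, e2, breaks at step 2 where e2 dequeue() → empty is illegal

4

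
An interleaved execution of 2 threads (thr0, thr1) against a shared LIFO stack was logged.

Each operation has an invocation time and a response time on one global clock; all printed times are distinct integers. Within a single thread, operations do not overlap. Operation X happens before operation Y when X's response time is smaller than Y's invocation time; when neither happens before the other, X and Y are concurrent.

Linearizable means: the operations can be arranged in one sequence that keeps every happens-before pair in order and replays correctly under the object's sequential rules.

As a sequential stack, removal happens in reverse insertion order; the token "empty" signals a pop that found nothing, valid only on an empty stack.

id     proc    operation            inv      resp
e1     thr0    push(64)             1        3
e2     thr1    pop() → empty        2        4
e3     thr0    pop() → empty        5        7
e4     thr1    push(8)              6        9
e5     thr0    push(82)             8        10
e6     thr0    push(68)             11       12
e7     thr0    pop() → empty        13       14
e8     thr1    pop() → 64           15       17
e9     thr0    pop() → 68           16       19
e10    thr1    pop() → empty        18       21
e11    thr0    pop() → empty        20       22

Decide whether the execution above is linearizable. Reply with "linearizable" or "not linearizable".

already the first 7 events (up to e3's response at time 7) admit no linearization; the first 6 still do
real-time-consistent orders of the 3 completed operations: 2 — all fail the LIFO stack replay
no completion choice of the 1 pending operation (e4) rescues it — every subset was tried
one such order, e1, e2, e3 (pending dropped), breaks at step 2 where e2 pop() → empty is illegal
one such order, e2, e1, e3 (pending dropped), breaks at step 3 where e3 pop() → empty is illegal

not linearizable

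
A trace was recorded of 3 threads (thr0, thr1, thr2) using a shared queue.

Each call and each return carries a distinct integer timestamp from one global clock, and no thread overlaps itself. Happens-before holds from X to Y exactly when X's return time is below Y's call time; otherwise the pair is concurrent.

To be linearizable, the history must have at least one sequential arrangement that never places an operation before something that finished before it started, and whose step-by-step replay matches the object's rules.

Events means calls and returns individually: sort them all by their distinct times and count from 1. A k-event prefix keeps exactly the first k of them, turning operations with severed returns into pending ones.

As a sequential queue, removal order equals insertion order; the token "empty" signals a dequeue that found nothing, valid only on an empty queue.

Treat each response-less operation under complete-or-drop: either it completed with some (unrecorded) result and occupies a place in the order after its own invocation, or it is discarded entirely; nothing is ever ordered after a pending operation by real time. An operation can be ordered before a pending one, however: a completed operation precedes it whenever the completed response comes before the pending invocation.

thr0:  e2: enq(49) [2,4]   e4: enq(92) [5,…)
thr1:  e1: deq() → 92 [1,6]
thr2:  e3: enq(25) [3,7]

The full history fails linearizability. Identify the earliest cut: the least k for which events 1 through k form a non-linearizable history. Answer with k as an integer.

6

a valid linearization of events 1..5 exists, for instance e1, e2:
1. e1 deq() (pending, included), leaving queue <>
2. e2 enq(49), leaving queue <49>
include event 6 — e1 responding at 6 — and every candidate order breaks
completion choices over the 2 pending operations (e3, e4) were checked; none helps
one such order, e1, e2 (pending dropped), breaks at step 1 where e1 deq() → 92 is illegal
one such order, e2, e1 (pending dropped), breaks at step 2 where e1 deq() → 92 is illegal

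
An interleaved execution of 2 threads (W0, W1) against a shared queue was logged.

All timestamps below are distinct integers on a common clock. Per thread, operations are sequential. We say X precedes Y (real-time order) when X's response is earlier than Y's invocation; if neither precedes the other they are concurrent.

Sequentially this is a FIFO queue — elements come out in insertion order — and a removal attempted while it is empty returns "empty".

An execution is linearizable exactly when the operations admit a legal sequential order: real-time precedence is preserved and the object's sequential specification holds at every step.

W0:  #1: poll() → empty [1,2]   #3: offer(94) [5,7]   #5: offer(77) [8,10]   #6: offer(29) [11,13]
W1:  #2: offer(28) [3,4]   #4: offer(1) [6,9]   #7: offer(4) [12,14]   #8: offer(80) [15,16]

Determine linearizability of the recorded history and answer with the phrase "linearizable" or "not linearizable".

linearizable

witness order: #1, #2, #3, #4, #5, #6, #7, #8
step 1: #1 poll() → empty — queue <>
step 2: #2 offer(28) — queue <28>
step 3: #3 offer(94) — queue <28,94>
step 4: #4 offer(1) — queue <28,94,1>
step 5: #5 offer(77) — queue <28,94,1,77>
step 6: #6 offer(29) — queue <28,94,1,77,29>
step 7: #7 offer(4) — queue <28,94,1,77,29,4>
step 8: #8 offer(80) — queue <28,94,1,77,29,4,80>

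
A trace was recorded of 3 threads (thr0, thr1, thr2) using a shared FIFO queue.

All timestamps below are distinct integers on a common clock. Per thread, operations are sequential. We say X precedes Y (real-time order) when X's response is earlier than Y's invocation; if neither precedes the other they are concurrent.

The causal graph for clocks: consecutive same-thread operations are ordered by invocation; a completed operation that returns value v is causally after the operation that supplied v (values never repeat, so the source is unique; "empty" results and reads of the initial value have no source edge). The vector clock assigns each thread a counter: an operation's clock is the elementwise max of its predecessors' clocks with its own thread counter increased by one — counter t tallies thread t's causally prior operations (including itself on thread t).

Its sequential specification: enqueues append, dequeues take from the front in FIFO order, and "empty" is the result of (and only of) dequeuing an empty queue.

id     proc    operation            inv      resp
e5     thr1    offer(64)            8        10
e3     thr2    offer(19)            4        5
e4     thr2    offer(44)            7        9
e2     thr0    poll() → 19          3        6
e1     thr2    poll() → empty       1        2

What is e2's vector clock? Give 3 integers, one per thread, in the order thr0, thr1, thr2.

root op e1, invoked 1: fresh clock plus thr2's own tick → (0, 0, 1)
root op e5, invoked 8: fresh clock plus thr1's own tick → (0, 1, 0)
e3, invoked 4, takes VC(e1)=(0, 0, 1) under max, adds 1 for thr2 → (0, 0, 2)
e4, invoked 7, takes VC(e3)=(0, 0, 2) under max, adds 1 for thr2 → (0, 0, 3)
e2, invoked 3, takes VC(e3)=(0, 0, 2) under max, adds 1 for thr0 → (1, 0, 2)
target: VC(e2) = (1, 0, 2)

(1, 0, 2)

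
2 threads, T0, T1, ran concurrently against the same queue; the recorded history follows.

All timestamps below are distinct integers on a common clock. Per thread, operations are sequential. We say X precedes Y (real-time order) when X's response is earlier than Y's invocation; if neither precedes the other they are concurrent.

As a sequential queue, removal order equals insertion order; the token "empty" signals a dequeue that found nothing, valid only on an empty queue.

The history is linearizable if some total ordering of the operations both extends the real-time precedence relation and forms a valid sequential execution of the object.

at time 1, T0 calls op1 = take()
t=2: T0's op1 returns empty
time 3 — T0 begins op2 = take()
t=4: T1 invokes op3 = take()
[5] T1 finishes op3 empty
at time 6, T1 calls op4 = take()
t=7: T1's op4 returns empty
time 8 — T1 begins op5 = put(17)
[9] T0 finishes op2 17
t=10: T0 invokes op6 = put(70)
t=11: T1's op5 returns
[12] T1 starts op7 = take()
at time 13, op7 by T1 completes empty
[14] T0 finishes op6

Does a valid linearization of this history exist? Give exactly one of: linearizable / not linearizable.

witness order: op1, op3, op4, op5, op2, op7, op6
after step 1 (op1 take() → empty): queue <>
after step 2 (op3 take() → empty): queue <>
after step 3 (op4 take() → empty): queue <>
after step 4 (op5 put(17)): queue <17>
after step 5 (op2 take() → 17): queue <>
after step 6 (op7 take() → empty): queue <>
after step 7 (op6 put(70)): queue <70>

linearizable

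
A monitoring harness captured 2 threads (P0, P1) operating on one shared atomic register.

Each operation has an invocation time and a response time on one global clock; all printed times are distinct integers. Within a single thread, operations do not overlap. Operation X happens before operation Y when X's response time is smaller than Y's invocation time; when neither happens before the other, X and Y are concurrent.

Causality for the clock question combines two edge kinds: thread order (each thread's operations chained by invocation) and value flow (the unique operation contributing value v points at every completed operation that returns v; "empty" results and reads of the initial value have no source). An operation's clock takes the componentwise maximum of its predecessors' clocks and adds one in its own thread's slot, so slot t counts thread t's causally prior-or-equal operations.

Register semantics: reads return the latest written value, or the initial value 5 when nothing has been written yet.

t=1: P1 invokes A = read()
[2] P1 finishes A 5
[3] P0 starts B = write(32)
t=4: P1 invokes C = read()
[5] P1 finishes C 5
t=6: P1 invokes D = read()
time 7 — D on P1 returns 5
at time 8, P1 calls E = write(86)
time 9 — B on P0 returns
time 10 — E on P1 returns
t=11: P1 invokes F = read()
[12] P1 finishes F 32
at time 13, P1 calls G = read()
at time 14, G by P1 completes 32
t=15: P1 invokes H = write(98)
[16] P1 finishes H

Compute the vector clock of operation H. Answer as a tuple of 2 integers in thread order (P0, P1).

(1, 7)

root op A, invoked 1: fresh clock plus P1's own tick → (0, 1)
root op B, invoked 3: fresh clock plus P0's own tick → (1, 0)
C (invocation 4): componentwise max over VC(A)=(0, 1), +1 at P1, giving (0, 2)
D (invocation 6): componentwise max over VC(C)=(0, 2), +1 at P1, giving (0, 3)
E (invocation 8): componentwise max over VC(D)=(0, 3), +1 at P1, giving (0, 4)
F (invocation 11): componentwise max over VC(B)=(1, 0), VC(E)=(0, 4), +1 at P1, giving (1, 5)
G (invocation 13): componentwise max over VC(B)=(1, 0), VC(F)=(1, 5), +1 at P1, giving (1, 6)
H (invocation 15): componentwise max over VC(G)=(1, 6), +1 at P1, giving (1, 7)
target: VC(H) = (1, 7)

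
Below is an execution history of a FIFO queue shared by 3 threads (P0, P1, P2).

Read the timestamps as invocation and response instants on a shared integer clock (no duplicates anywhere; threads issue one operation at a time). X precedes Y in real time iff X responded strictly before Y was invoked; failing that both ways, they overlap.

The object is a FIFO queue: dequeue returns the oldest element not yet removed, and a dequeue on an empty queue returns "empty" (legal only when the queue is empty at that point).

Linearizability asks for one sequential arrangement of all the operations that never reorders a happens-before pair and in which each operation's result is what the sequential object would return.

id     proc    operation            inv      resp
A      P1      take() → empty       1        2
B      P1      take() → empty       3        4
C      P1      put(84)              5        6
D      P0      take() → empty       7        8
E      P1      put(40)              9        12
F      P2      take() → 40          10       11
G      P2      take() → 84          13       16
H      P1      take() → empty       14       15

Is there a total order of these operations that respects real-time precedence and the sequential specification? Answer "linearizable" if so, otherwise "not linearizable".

the violation lands at event 8, D's response at time 8: events 1..7 linearize, events 1..8 do not
a single order respects real time; the 4 completed FIFO queue operations fail replay along it
take A, B, C, D: step 4 already fails, because D take() → empty cannot occur there

not linearizable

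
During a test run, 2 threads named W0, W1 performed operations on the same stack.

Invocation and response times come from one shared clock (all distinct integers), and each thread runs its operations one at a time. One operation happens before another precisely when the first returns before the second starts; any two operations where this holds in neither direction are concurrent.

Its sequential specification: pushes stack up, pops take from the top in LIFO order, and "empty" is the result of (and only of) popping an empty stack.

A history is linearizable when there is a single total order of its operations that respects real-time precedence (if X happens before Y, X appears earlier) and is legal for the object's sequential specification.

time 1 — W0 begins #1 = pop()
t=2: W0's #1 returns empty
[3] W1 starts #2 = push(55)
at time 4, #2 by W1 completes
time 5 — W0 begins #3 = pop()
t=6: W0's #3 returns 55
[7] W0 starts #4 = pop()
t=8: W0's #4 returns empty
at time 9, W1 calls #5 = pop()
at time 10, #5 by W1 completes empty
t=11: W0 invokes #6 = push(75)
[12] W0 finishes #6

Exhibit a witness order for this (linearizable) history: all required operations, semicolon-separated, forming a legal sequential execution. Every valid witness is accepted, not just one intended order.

step 1: #1 pop() → empty — stack <>
step 2: #2 push(55) — stack <55>
step 3: #3 pop() → 55 — stack <>
step 4: #4 pop() → empty — stack <>
step 5: #5 pop() → empty — stack <>
step 6: #6 push(75) — stack <75>

#1; #2; #3; #4; #5; #6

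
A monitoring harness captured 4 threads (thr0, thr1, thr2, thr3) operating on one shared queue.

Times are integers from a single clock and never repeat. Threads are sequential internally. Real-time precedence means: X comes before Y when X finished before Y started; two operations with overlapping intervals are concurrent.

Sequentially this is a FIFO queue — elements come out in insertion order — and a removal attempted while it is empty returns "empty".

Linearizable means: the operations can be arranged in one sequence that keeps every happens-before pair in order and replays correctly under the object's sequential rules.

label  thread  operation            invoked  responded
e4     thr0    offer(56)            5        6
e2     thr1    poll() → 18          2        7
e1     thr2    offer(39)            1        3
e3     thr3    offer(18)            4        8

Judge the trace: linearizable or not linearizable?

events 1..6 are fine; event 7 — the response of e2 at time 7 — makes the prefix non-linearizable
checked exhaustively: 3 real-time-consistent orders of 3 completed operations, zero legal queue replays
every completion of the 1 pending operation (e3) was checked; none linearizes
take e1, e2, e4 (pending dropped): step 2 already fails, because e2 poll() → 18 cannot occur there
take e1, e4, e2 (pending dropped): step 3 already fails, because e2 poll() → 18 cannot occur there

not linearizable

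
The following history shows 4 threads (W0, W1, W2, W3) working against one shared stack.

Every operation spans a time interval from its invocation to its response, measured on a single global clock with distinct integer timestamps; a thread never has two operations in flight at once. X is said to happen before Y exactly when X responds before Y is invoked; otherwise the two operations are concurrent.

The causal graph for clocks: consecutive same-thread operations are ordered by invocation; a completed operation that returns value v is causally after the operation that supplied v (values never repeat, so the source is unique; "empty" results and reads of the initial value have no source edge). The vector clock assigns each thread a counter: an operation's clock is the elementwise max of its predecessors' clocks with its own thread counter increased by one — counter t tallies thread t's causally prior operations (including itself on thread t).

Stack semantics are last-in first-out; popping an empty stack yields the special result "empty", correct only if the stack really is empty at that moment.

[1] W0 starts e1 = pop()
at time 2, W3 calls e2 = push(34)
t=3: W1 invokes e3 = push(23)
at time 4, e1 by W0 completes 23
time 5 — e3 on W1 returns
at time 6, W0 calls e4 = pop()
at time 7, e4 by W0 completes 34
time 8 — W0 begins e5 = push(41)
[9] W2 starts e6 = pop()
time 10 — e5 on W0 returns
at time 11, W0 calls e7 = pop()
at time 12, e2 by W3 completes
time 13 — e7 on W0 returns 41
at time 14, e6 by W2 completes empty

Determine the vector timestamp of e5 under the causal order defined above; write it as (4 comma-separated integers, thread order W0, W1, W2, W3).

(3, 1, 0, 1)

e2, invoked 2, has no incoming edges; only W3's bump applies → (0, 0, 0, 1)
e6, invoked 9, has no incoming edges; only W2's bump applies → (0, 0, 1, 0)
e3, invoked 3, has no incoming edges; only W1's bump applies → (0, 1, 0, 0)
invoked at 1, e1 merges VC(e3)=(0, 1, 0, 0) and bumps W0's slot → (1, 1, 0, 0)
invoked at 6, e4 merges VC(e1)=(1, 1, 0, 0), VC(e2)=(0, 0, 0, 1) and bumps W0's slot → (2, 1, 0, 1)
invoked at 8, e5 merges VC(e4)=(2, 1, 0, 1) and bumps W0's slot → (3, 1, 0, 1)
invoked at 11, e7 merges VC(e5)=(3, 1, 0, 1) and bumps W0's slot → (4, 1, 0, 1)
target: VC(e5) = (3, 1, 0, 1)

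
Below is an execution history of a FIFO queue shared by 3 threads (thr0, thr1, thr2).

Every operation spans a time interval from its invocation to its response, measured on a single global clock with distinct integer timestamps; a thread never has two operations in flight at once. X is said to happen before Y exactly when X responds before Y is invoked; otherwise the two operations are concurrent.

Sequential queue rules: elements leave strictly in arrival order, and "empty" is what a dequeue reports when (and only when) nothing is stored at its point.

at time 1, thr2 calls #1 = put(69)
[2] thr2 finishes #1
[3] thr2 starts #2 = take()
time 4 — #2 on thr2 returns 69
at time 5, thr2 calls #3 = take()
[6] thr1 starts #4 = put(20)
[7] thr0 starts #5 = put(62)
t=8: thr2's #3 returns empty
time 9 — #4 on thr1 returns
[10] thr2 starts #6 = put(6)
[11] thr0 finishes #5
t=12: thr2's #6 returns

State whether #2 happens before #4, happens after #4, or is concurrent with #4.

before

#2 spans [3,4], #4 spans [6,9]
resp(#2)=4 < inv(#4)=6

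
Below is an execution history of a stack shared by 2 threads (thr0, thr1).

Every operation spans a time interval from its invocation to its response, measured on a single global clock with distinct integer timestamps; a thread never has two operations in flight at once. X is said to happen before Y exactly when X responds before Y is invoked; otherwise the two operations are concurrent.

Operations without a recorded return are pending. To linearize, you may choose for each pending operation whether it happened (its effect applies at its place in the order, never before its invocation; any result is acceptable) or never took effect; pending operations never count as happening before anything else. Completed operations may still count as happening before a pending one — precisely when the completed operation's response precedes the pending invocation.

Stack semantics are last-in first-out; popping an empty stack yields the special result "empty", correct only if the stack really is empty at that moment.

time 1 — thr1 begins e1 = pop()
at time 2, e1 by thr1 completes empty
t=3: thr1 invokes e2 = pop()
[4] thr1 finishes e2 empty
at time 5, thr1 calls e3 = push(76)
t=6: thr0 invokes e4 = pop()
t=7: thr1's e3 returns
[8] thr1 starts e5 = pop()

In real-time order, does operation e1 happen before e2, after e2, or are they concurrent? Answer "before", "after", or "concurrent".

e1 spans [1,2], e2 spans [3,4]
resp(e1)=2 < inv(e2)=3

before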